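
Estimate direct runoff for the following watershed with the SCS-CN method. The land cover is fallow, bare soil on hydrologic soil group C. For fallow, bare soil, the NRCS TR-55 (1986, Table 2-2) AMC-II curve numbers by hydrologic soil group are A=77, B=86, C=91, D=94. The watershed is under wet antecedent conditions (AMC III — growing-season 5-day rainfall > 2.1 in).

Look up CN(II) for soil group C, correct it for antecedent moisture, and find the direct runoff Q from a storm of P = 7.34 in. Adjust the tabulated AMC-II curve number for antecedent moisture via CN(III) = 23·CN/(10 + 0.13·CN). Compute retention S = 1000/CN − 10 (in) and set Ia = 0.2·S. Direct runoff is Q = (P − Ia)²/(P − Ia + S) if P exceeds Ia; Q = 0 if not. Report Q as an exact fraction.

NRCS table: fallow, bare soil, soil group C → CN(II) = 91
CN(III) from CN(II)=91: (23·91)/(10 + 0.13·91) = 209300/2183 ≈ 95.877
Max retention: S = 1000/(209300/2183) − 10 = 900/2093 in (≈ 0.430 in)
Ia = 0.2·(900/2093) = 180/2093 in ≈ 0.086 in
Excess rainfall: 7.340 − 0.086 = 7.254 in; P > Ia so Q > 0
Q: (759131/104650)² ÷ (804131/104650) = 576279875161/84152309150 in (≈ 6.848 in)

Q = 576279875161/84152309150 in ≈ 6.848 in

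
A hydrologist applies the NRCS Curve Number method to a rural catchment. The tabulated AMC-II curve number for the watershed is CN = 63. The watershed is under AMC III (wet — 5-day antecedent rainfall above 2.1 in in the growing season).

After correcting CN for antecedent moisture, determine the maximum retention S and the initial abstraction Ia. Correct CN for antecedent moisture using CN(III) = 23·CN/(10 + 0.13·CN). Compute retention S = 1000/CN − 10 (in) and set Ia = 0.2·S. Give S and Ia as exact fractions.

Wet (AMC III): CN(III) = 23·63/(10 + 0.13·63) = 1449/(1819/100) = 144900/1819 ≈ 79.659
Max retention: S = 1000/(144900/1819) − 10 = 3700/1449 in (≈ 2.553 in)
Ia = 0.2S: 0.2·2.553 = 0.511 in (exactly 740/1449)

S = 3700/1449 in ≈ 2.553 in; Ia = 740/1449 in ≈ 0.511 in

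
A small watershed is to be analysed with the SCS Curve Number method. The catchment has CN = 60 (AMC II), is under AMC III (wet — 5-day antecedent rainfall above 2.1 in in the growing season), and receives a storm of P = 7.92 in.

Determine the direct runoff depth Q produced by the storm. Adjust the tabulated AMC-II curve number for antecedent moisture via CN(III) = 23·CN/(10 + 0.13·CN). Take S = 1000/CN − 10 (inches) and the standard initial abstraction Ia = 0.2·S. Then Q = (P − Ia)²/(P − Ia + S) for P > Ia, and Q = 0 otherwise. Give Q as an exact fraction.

Adjust CN=60 to AMC III: 23·60/(10 + 0.13·60) → 1380 ÷ (89/5) = 6900/89 ≈ 77.528
S = 1000/(6900/89) − 10 = 200/69 in ≈ 2.899 in
Initial abstraction Ia = S/5 = (200/69)/5 = 40/69 ≈ 0.580 in
Excess rainfall: 7.920 − 0.580 = 7.340 in; P > Ia so Q > 0
Q = (12662/1725)²/((12662/1725) + 200/69) = (160326244/2975625)/(17662/1725) = 80163122/15233475 in ≈ 5.262 in

Q = 80163122/15233475 in ≈ 5.262 in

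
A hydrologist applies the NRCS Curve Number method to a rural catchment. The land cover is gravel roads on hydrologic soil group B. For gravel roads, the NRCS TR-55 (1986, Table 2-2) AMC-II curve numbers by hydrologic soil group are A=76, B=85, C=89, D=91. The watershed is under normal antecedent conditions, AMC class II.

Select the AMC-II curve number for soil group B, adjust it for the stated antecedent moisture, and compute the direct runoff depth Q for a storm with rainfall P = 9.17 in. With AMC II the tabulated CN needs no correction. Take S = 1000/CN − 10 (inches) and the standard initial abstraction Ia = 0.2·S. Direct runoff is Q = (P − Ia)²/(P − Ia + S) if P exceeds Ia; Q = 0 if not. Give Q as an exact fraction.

NRCS table: gravel roads, soil group B → CN(II) = 85
AMC II — tabulated CN = 85 applies directly.
Retention S: 1000/CN − 10 with CN=85.000 → S = 30/17 ≈ 1.765 in
Ia = 0.2·(30/17) = 6/17 in ≈ 0.353 in
Excess rainfall: 9.170 − 0.353 = 8.817 in; P > Ia so Q > 0
Runoff Q = (P−Ia)²/(P−Ia+S) = (8.817)²/(8.817+1.765) = 224670121/30581300 ≈ 7.347 in

Q = 224670121/30581300 in ≈ 7.347 in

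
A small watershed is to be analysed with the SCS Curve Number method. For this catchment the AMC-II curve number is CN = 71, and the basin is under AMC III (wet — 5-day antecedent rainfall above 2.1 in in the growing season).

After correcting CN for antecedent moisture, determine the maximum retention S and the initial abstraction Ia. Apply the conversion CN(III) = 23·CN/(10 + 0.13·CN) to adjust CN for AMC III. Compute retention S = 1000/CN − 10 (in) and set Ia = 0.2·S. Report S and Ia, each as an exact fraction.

Wet (AMC III): CN(III) = 23·71/(10 + 0.13·71) = 1633/(1923/100) = 163300/1923 ≈ 84.919
Max retention: S = 1000/(163300/1923) − 10 = 2900/1633 in (≈ 1.776 in)
Initial abstraction Ia = S/5 = (2900/1633)/5 = 580/1633 ≈ 0.355 in

S = 2900/1633 in ≈ 1.776 in; Ia = 580/1633 in ≈ 0.355 in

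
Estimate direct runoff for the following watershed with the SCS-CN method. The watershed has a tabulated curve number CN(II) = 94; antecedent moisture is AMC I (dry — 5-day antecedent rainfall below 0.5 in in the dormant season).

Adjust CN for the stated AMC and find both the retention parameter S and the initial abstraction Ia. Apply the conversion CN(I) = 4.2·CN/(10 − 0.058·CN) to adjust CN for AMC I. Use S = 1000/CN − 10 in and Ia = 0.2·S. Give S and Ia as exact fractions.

Adjust CN=94 to AMC I: 4.2·94/(10 − 0.058·94) → (1974/5) ÷ (1137/250) = 32900/379 ≈ 86.807
Max retention: S = 1000/(32900/379) − 10 = 500/329 in (≈ 1.520 in)
Initial abstraction Ia = S/5 = (500/329)/5 = 100/329 ≈ 0.304 in

S = 500/329 in ≈ 1.520 in; Ia = 100/329 in ≈ 0.304 in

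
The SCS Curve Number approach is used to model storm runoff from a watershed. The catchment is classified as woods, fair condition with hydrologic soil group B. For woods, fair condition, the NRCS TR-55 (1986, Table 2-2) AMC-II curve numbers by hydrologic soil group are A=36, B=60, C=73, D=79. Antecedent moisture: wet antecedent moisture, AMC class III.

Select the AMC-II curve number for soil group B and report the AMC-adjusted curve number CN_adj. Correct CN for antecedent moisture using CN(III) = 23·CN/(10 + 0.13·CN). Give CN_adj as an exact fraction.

CN_adj = 6900/89 ≈ 77.528

NRCS table: woods, fair condition, soil group B → CN(II) = 60
CN(III) from CN(II)=60: (23·60)/(10 + 0.13·60) = 6900/89 ≈ 77.528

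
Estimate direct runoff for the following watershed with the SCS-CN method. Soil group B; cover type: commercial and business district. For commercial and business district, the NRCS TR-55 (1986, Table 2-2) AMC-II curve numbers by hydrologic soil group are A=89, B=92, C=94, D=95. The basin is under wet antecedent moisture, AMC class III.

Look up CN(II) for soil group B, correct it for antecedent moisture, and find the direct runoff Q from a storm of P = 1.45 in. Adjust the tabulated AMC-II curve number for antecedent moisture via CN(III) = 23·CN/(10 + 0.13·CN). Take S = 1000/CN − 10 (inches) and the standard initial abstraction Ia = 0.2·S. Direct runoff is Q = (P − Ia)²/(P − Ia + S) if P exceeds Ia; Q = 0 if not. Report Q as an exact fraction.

NRCS table: commercial and business district, soil group B → CN(II) = 92
CN(III) from CN(II)=92: (23·92)/(10 + 0.13·92) = 52900/549 ≈ 96.357
S = 1000/(52900/549) − 10 = 200/529 in ≈ 0.378 in
Ia = 0.2·(200/529) = 40/529 in ≈ 0.076 in
Since P=1.450 > Ia=0.076: effective rainfall P−Ia = 14541/10580 in
Q: (14541/10580)² ÷ (18541/10580) = 211440681/196163780 in (≈ 1.078 in)

Q = 211440681/196163780 in ≈ 1.078 in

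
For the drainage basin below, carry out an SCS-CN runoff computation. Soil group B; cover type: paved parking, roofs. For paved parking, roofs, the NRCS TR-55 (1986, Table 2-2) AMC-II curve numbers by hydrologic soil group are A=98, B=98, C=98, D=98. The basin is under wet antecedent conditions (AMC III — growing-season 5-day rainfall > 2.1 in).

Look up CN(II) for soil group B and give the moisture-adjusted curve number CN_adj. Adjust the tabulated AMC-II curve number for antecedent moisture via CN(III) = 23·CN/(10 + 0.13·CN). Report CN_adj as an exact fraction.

CN_adj = 112700/1137 ≈ 99.120

NRCS table: paved parking, roofs, soil group B → CN(II) = 98
Adjust CN=98 to AMC III: 23·98/(10 + 0.13·98) → 2254 ÷ (1137/50) = 112700/1137 ≈ 99.120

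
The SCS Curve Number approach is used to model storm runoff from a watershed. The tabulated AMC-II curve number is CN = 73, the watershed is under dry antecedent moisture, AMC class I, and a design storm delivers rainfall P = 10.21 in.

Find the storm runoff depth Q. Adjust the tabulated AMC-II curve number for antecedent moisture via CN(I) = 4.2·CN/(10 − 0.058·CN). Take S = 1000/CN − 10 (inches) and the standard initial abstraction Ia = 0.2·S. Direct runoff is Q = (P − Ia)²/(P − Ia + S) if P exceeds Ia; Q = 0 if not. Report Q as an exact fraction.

Adjust CN=73 to AMC I: 4.2·73/(10 − 0.058·73) → (1533/5) ÷ (2883/500) = 51100/961 ≈ 53.174
S = 1000/(51100/961) − 10 = 4500/511 in ≈ 8.806 in
Ia = 0.2S: 0.2·8.806 = 1.761 in (exactly 900/511)
Excess rainfall: 10.210 − 1.761 = 8.449 in; P > Ia so Q > 0
Q = (431731/51100)²/((431731/51100) + 4500/511) = (186391656361/2611210000)/(881731/51100) = 186391656361/45056454100 in ≈ 4.137 in

Q = 186391656361/45056454100 in ≈ 4.137 in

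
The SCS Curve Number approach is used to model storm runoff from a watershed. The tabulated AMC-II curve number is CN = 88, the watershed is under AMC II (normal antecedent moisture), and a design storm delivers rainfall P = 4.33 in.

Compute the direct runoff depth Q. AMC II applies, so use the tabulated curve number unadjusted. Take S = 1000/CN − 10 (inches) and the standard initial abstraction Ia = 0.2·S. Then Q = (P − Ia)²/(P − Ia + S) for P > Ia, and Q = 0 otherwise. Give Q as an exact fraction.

Q = 19918369/6559300 in ≈ 3.037 in

AMC II — tabulated CN = 88 applies directly.
Max retention: S = 1000/88 − 10 = 15/11 in (≈ 1.364 in)
Ia = 0.2S: 0.2·1.364 = 0.273 in (exactly 3/11)
P − Ia = 4.330 − 0.273 = 4463/1100 ≈ 4.057 in (> 0, runoff occurs)
Q: (4463/1100)² ÷ (5963/1100) = 19918369/6559300 in (≈ 3.037 in)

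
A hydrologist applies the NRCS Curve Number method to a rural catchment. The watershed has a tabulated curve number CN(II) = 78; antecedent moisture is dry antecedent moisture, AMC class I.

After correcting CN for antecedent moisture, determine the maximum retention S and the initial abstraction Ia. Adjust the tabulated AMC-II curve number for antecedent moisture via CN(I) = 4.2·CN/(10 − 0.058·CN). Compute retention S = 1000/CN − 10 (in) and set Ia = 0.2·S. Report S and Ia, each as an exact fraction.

Adjust CN=78 to AMC I: 4.2·78/(10 − 0.058·78) → (1638/5) ÷ (1369/250) = 81900/1369 ≈ 59.825
S = 1000/(81900/1369) − 10 = 5500/819 in ≈ 6.716 in
Ia = 0.2·(5500/819) = 1100/819 in ≈ 1.343 in

S = 5500/819 in ≈ 6.716 in; Ia = 1100/819 in ≈ 1.343 in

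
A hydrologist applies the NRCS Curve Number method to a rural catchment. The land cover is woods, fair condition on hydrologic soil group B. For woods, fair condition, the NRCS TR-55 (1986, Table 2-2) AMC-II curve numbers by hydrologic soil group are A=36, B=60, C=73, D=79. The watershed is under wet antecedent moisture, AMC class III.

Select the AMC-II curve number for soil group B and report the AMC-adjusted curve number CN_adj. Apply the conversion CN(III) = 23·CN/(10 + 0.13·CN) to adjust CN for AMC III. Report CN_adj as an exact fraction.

NRCS table: woods, fair condition, soil group B → CN(II) = 60
Adjust CN=60 to AMC III: 23·60/(10 + 0.13·60) → 1380 ÷ (89/5) = 6900/89 ≈ 77.528

CN_adj = 6900/89 ≈ 77.528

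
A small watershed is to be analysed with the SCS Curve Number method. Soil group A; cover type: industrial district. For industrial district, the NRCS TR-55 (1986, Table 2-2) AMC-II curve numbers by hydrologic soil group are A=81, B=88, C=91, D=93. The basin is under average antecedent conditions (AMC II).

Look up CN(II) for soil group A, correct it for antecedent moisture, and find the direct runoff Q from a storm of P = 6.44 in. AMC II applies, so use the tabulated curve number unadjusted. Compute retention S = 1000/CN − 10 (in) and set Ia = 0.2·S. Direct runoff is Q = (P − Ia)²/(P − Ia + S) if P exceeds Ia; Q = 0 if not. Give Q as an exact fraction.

Q = 146192281/34103025 in ≈ 4.287 in

NRCS table: industrial district, soil group A → CN(II) = 81
CN(II) = 81; AMC II needs no correction.
Max retention: S = 1000/81 − 10 = 190/81 in (≈ 2.346 in)
Ia = 0.2S: 0.2·2.346 = 0.469 in (exactly 38/81)
Since P=6.440 > Ia=0.469: effective rainfall P−Ia = 12091/2025 in
Q: (12091/2025)² ÷ (16841/2025) = 146192281/34103025 in (≈ 4.287 in)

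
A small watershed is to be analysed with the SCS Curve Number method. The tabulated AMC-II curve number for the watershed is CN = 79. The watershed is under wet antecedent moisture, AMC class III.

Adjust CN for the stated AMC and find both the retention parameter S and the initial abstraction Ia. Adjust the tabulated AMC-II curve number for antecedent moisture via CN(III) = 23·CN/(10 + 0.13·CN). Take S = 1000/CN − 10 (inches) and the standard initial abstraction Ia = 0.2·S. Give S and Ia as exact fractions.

S = 2100/1817 in ≈ 1.156 in; Ia = 420/1817 in ≈ 0.231 in

CN(III) from CN(II)=79: (23·79)/(10 + 0.13·79) = 181700/2027 ≈ 89.640
S = 1000/(181700/2027) − 10 = 2100/1817 in ≈ 1.156 in
Ia = 0.2S: 0.2·1.156 = 0.231 in (exactly 420/1817)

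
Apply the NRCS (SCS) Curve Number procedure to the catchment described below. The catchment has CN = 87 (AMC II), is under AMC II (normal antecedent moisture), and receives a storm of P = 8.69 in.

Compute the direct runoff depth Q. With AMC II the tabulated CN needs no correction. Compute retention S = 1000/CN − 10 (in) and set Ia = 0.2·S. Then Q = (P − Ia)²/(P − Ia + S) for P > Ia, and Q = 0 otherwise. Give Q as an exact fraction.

AMC II — tabulated CN = 87 applies directly.
Max retention: S = 1000/87 − 10 = 130/87 in (≈ 1.494 in)
Ia = 0.2S: 0.2·1.494 = 0.299 in (exactly 26/87)
P − Ia = 8.690 − 0.299 = 73003/8700 ≈ 8.391 in (> 0, runoff occurs)
Q: (73003/8700)² ÷ (86003/8700) = 5329438009/748226100 in (≈ 7.123 in)

Q = 5329438009/748226100 in ≈ 7.123 in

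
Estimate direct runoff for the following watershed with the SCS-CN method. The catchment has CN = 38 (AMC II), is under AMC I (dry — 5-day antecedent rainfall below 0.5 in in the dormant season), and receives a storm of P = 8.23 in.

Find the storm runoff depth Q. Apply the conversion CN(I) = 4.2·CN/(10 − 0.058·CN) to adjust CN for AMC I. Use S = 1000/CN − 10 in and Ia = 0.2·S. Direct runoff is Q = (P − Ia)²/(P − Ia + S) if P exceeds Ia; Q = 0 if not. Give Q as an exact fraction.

Q = 337714129/62578242300 in ≈ 0.005 in

Adjust CN=38 to AMC I: 4.2·38/(10 − 0.058·38) → (798/5) ÷ (1949/250) = 39900/1949 ≈ 20.472
Retention S: 1000/CN − 10 with CN=20.472 → S = 15500/399 ≈ 38.847 in
Initial abstraction Ia = S/5 = (15500/399)/5 = 3100/399 ≈ 7.769 in
Excess rainfall: 8.230 − 7.769 = 0.461 in; P > Ia so Q > 0
Q: (18377/39900)² ÷ (1568377/39900) = 337714129/62578242300 in (≈ 0.005 in)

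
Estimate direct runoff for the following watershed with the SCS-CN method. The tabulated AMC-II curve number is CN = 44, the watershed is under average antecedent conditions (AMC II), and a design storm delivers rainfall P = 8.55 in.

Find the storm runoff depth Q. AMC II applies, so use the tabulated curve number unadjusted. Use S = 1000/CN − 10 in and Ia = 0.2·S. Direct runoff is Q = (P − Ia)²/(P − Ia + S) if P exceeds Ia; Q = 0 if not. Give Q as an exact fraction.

AMC II — tabulated CN = 44 applies directly.
Max retention: S = 1000/44 − 10 = 140/11 in (≈ 12.727 in)
Initial abstraction Ia = S/5 = (140/11)/5 = 28/11 ≈ 2.545 in
Since P=8.550 > Ia=2.545: effective rainfall P−Ia = 1321/220 in
Q = (1321/220)²/((1321/220) + 140/11) = (1745041/48400)/(4121/220) = 1745041/906620 in ≈ 1.925 in

Q = 1745041/906620 in ≈ 1.925 in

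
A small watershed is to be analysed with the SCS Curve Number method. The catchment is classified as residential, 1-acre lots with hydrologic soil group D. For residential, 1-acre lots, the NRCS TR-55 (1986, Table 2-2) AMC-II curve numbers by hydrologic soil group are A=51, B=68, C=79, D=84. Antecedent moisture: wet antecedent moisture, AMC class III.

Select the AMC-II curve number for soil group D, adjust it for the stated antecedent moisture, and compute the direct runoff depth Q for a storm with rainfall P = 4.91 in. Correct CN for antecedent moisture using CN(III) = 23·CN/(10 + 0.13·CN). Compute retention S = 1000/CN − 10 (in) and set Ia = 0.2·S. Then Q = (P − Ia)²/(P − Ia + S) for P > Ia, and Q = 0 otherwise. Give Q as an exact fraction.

Q = 52511097409/13000089900 in ≈ 4.039 in

NRCS table: residential, 1-acre lots, soil group D → CN(II) = 84
Wet (AMC III): CN(III) = 23·84/(10 + 0.13·84) = 1932/(523/25) = 48300/523 ≈ 92.352
Retention S: 1000/CN − 10 with CN=92.352 → S = 400/483 ≈ 0.828 in
Initial abstraction Ia = S/5 = (400/483)/5 = 80/483 ≈ 0.166 in
Excess rainfall: 4.910 − 0.166 = 4.744 in; P > Ia so Q > 0
Runoff Q = (P−Ia)²/(P−Ia+S) = (4.744)²/(4.744+0.828) = 52511097409/13000089900 ≈ 4.039 in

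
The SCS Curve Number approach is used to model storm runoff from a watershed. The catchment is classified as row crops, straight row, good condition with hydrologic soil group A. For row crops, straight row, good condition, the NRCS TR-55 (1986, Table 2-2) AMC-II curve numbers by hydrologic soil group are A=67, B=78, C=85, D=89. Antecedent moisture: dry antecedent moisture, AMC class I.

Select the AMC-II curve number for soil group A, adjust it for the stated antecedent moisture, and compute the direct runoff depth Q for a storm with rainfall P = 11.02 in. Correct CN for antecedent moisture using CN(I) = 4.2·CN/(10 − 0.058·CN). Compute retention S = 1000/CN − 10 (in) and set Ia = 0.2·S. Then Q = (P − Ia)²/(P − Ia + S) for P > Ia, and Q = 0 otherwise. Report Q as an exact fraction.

Q = 41379289561/11218925550 in ≈ 3.688 in

NRCS table: row crops, straight row, good condition, soil group A → CN(II) = 67
Dry (AMC I): CN(I) = 4.2·67/(10 − 0.058·67) = (1407/5)/(3057/500) = 46900/1019 ≈ 46.026
S = 1000/(46900/1019) − 10 = 5500/469 in ≈ 11.727 in
Ia = 0.2S: 0.2·11.727 = 2.345 in (exactly 1100/469)
P − Ia = 11.020 − 2.345 = 203419/23450 ≈ 8.675 in (> 0, runoff occurs)
Runoff Q = (P−Ia)²/(P−Ia+S) = (8.675)²/(8.675+11.727) = 41379289561/11218925550 ≈ 3.688 in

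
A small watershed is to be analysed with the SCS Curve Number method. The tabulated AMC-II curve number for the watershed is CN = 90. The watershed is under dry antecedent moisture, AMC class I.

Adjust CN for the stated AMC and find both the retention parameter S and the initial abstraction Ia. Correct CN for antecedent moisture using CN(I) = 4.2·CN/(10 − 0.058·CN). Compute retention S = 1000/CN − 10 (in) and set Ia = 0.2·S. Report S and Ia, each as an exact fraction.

S = 500/189 in ≈ 2.646 in; Ia = 100/189 in ≈ 0.529 in

Adjust CN=90 to AMC I: 4.2·90/(10 − 0.058·90) → 378 ÷ (239/50) = 18900/239 ≈ 79.079
Max retention: S = 1000/(18900/239) − 10 = 500/189 in (≈ 2.646 in)
Initial abstraction Ia = S/5 = (500/189)/5 = 100/189 ≈ 0.529 in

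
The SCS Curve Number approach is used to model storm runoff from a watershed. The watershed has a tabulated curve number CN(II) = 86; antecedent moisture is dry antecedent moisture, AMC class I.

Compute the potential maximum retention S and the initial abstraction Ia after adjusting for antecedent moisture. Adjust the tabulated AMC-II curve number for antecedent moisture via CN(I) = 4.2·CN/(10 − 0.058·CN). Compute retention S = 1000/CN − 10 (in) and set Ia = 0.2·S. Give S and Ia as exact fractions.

Dry (AMC I): CN(I) = 4.2·86/(10 − 0.058·86) = (1806/5)/(1253/250) = 12900/179 ≈ 72.067
Retention S: 1000/CN − 10 with CN=72.067 → S = 500/129 ≈ 3.876 in
Initial abstraction Ia = S/5 = (500/129)/5 = 100/129 ≈ 0.775 in

S = 500/129 in ≈ 3.876 in; Ia = 100/129 in ≈ 0.775 in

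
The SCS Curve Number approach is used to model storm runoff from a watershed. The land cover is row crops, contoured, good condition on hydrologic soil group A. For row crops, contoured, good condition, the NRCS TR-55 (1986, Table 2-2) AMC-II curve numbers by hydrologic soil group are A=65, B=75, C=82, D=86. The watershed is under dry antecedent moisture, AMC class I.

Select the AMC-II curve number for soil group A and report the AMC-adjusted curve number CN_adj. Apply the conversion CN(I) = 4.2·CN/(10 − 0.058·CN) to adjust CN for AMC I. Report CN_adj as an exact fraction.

NRCS table: row crops, contoured, good condition, soil group A → CN(II) = 65
Dry (AMC I): CN(I) = 4.2·65/(10 − 0.058·65) = 273/(623/100) = 3900/89 ≈ 43.820

CN_adj = 3900/89 ≈ 43.820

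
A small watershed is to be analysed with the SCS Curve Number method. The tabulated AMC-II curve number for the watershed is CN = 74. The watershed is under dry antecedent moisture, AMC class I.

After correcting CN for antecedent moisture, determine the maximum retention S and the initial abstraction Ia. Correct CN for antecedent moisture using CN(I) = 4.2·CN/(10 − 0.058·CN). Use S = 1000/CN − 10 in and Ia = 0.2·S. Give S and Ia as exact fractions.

S = 6500/777 in ≈ 8.366 in; Ia = 1300/777 in ≈ 1.673 in

CN(I) from CN(II)=74: (4.2·74)/(10 − 0.058·74) = 77700/1427 ≈ 54.450
S = 1000/(77700/1427) − 10 = 6500/777 in ≈ 8.366 in
Ia = 0.2S: 0.2·8.366 = 1.673 in (exactly 1300/777)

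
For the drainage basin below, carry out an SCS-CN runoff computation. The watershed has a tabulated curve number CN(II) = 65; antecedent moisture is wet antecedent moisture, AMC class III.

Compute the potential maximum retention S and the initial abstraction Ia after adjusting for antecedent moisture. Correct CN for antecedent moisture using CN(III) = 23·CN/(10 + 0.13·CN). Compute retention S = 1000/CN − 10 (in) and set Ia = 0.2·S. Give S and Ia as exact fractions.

S = 700/299 in ≈ 2.341 in; Ia = 140/299 in ≈ 0.468 in

Adjust CN=65 to AMC III: 23·65/(10 + 0.13·65) → 1495 ÷ (369/20) = 29900/369 ≈ 81.030
S = 1000/(29900/369) − 10 = 700/299 in ≈ 2.341 in
Ia = 0.2·(700/299) = 140/299 in ≈ 0.468 in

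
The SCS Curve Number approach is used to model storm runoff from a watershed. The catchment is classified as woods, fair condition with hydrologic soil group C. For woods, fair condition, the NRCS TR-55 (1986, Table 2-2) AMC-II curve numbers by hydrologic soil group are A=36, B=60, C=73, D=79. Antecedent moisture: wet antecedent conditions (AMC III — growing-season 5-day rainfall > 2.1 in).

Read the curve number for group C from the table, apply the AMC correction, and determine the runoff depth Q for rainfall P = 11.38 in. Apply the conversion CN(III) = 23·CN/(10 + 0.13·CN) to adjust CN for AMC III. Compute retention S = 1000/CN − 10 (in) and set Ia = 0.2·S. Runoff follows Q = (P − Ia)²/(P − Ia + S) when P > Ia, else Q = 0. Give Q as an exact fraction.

NRCS table: woods, fair condition, soil group C → CN(II) = 73
CN(III) from CN(II)=73: (23·73)/(10 + 0.13·73) = 167900/1949 ≈ 86.147
S = 1000/(167900/1949) − 10 = 2700/1679 in ≈ 1.608 in
Initial abstraction Ia = S/5 = (2700/1679)/5 = 540/1679 ≈ 0.322 in
Excess rainfall: 11.380 − 0.322 = 11.058 in; P > Ia so Q > 0
Runoff Q = (P−Ia)²/(P−Ia+S) = (11.058)²/(11.058+1.608) = 861835579201/89268316450 ≈ 9.654 in

Q = 861835579201/89268316450 in ≈ 9.654 in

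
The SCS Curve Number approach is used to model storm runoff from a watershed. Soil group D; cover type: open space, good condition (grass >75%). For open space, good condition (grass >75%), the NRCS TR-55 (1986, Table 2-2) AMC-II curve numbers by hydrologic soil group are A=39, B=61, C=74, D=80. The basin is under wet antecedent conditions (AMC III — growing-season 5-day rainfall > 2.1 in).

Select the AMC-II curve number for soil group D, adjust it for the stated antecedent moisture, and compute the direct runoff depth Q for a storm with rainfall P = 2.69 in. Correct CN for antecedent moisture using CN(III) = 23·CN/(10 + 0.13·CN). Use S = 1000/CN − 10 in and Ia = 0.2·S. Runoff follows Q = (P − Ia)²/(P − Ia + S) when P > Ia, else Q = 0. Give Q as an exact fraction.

Q = 32341969/18830100 in ≈ 1.718 in

NRCS table: open space, good condition (grass >75%), soil group D → CN(II) = 80
Wet (AMC III): CN(III) = 23·80/(10 + 0.13·80) = 1840/(102/5) = 4600/51 ≈ 90.196
S = 1000/(4600/51) − 10 = 25/23 in ≈ 1.087 in
Initial abstraction Ia = S/5 = (25/23)/5 = 5/23 ≈ 0.217 in
P − Ia = 2.690 − 0.217 = 5687/2300 ≈ 2.473 in (> 0, runoff occurs)
Runoff Q = (P−Ia)²/(P−Ia+S) = (2.473)²/(2.473+1.087) = 32341969/18830100 ≈ 1.718 in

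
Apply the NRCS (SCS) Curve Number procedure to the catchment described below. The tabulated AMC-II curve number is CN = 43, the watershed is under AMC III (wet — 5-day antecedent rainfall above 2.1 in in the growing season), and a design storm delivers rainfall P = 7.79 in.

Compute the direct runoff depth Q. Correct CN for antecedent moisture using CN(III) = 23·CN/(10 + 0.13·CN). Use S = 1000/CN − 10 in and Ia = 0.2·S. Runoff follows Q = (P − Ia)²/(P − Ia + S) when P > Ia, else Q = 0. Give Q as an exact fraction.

Wet (AMC III): CN(III) = 23·43/(10 + 0.13·43) = 989/(1559/100) = 98900/1559 ≈ 63.438
Max retention: S = 1000/(98900/1559) − 10 = 5700/989 in (≈ 5.763 in)
Initial abstraction Ia = S/5 = (5700/989)/5 = 1140/989 ≈ 1.153 in
Excess rainfall: 7.790 − 1.153 = 6.637 in; P > Ia so Q > 0
Q = (656431/98900)²/((656431/98900) + 5700/989) = (430901657761/9781210000)/(1226431/98900) = 22679034619/6383896100 in ≈ 3.553 in

Q = 22679034619/6383896100 in ≈ 3.553 in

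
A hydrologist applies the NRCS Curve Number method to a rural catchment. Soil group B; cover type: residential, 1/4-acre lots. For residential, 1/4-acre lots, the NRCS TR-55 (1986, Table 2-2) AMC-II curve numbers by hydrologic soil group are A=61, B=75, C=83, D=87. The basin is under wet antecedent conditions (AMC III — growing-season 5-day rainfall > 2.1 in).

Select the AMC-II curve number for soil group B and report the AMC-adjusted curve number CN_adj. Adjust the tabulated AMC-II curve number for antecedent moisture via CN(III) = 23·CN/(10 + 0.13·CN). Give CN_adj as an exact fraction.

CN_adj = 6900/79 ≈ 87.342

NRCS table: residential, 1/4-acre lots, soil group B → CN(II) = 75
CN(III) from CN(II)=75: (23·75)/(10 + 0.13·75) = 6900/79 ≈ 87.342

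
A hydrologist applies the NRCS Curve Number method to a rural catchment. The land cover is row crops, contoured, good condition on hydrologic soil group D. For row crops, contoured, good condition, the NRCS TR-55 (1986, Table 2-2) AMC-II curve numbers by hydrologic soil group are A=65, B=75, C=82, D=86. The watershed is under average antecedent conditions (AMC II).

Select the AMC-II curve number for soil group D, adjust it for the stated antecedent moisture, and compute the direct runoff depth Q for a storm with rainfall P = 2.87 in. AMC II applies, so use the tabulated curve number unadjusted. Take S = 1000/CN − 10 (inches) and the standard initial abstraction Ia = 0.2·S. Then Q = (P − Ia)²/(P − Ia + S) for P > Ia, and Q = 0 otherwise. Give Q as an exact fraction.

Q = 17100783/11020900 in ≈ 1.552 in

NRCS table: row crops, contoured, good condition, soil group D → CN(II) = 86
AMC II — tabulated CN = 86 applies directly.
Max retention: S = 1000/86 − 10 = 70/43 in (≈ 1.628 in)
Initial abstraction Ia = S/5 = (70/43)/5 = 14/43 ≈ 0.326 in
P − Ia = 2.870 − 0.326 = 10941/4300 ≈ 2.544 in (> 0, runoff occurs)
Runoff Q = (P−Ia)²/(P−Ia+S) = (2.544)²/(2.544+1.628) = 17100783/11020900 ≈ 1.552 in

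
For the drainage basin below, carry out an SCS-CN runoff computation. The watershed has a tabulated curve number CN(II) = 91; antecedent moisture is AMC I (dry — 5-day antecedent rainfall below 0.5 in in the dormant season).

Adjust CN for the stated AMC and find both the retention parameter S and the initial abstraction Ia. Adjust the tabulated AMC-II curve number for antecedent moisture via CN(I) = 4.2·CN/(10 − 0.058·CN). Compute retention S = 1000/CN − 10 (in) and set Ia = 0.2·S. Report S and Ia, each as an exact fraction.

S = 1500/637 in ≈ 2.355 in; Ia = 300/637 in ≈ 0.471 in

Adjust CN=91 to AMC I: 4.2·91/(10 − 0.058·91) → (1911/5) ÷ (2361/500) = 63700/787 ≈ 80.940
Retention S: 1000/CN − 10 with CN=80.940 → S = 1500/637 ≈ 2.355 in
Initial abstraction Ia = S/5 = (1500/637)/5 = 300/637 ≈ 0.471 in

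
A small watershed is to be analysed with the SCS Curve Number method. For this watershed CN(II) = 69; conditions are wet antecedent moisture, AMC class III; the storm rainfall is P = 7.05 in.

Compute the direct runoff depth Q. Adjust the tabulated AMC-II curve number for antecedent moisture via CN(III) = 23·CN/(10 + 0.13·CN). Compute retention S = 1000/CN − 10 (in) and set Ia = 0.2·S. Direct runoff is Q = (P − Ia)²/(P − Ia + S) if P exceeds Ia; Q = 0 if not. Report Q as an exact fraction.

Adjust CN=69 to AMC III: 23·69/(10 + 0.13·69) → 1587 ÷ (1897/100) = 158700/1897 ≈ 83.658
S = 1000/(158700/1897) − 10 = 3100/1587 in ≈ 1.953 in
Initial abstraction Ia = S/5 = (3100/1587)/5 = 620/1587 ≈ 0.391 in
Since P=7.050 > Ia=0.391: effective rainfall P−Ia = 211367/31740 in
Q: (211367/31740)² ÷ (273367/31740) = 44676008689/8676668580 in (≈ 5.149 in)

Q = 44676008689/8676668580 in ≈ 5.149 in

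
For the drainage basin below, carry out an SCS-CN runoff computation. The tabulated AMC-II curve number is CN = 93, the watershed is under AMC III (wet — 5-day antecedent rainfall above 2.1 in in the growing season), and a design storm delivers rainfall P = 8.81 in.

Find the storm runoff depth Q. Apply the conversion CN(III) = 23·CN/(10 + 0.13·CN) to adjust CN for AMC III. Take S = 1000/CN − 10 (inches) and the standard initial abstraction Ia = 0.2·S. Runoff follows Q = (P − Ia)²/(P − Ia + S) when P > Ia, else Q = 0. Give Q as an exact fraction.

Q = 3498616870681/415064180100 in ≈ 8.429 in

CN(III) from CN(II)=93: (23·93)/(10 + 0.13·93) = 213900/2209 ≈ 96.831
Retention S: 1000/CN − 10 with CN=96.831 → S = 700/2139 ≈ 0.327 in
Initial abstraction Ia = S/5 = (700/2139)/5 = 140/2139 ≈ 0.065 in
P − Ia = 8.810 − 0.065 = 1870459/213900 ≈ 8.745 in (> 0, runoff occurs)
Q = (1870459/213900)²/((1870459/213900) + 700/2139) = (3498616870681/45753210000)/(1940459/213900) = 3498616870681/415064180100 in ≈ 8.429 in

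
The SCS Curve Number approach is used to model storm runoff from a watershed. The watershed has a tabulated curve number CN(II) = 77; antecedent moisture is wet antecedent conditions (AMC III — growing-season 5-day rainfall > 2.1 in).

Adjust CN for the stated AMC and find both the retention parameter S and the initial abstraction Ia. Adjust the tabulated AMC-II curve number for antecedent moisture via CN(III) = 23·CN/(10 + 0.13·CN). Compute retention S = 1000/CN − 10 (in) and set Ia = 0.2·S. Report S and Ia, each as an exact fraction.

Wet (AMC III): CN(III) = 23·77/(10 + 0.13·77) = 1771/(2001/100) = 7700/87 ≈ 88.506
Max retention: S = 1000/(7700/87) − 10 = 100/77 in (≈ 1.299 in)
Ia = 0.2·(100/77) = 20/77 in ≈ 0.260 in

S = 100/77 in ≈ 1.299 in; Ia = 20/77 in ≈ 0.260 in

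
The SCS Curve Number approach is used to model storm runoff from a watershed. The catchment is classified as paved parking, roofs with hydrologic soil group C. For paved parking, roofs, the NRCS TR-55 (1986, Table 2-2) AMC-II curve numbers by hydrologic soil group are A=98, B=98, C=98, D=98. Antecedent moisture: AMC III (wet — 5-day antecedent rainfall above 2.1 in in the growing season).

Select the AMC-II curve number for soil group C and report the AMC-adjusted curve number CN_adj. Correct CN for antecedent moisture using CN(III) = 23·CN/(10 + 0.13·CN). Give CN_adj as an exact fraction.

NRCS table: paved parking, roofs, soil group C → CN(II) = 98
Wet (AMC III): CN(III) = 23·98/(10 + 0.13·98) = 2254/(1137/50) = 112700/1137 ≈ 99.120

CN_adj = 112700/1137 ≈ 99.120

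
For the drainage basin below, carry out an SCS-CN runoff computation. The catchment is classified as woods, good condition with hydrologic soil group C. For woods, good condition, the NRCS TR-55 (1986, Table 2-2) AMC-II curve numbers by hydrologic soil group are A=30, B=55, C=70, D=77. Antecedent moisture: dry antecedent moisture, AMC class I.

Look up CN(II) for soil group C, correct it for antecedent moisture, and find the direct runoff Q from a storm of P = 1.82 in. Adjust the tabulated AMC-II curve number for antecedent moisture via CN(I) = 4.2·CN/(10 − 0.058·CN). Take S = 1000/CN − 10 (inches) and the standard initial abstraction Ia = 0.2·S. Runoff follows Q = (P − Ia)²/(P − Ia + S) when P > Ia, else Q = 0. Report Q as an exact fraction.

NRCS table: woods, good condition, soil group C → CN(II) = 70
CN(I) from CN(II)=70: (4.2·70)/(10 − 0.058·70) = 4900/99 ≈ 49.495
S = 1000/(4900/99) − 10 = 500/49 in ≈ 10.204 in
Ia = 0.2S: 0.2·10.204 = 2.041 in (exactly 100/49)
P = 1.820 ≤ Ia = 2.041 in: entire storm abstracted, Q = 0.

Q = 0 in ≈ 0.000 in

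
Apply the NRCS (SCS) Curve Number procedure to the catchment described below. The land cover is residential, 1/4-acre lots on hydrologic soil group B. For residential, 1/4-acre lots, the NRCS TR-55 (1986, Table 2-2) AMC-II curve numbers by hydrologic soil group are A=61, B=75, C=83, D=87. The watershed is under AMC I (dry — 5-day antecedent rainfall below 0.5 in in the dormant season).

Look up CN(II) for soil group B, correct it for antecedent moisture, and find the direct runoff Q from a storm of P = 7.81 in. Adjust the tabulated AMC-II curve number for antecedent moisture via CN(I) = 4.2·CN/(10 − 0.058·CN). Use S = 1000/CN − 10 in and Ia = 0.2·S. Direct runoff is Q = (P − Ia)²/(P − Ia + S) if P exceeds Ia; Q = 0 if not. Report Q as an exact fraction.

Q = 1536875209/561978900 in ≈ 2.735 in

NRCS table: residential, 1/4-acre lots, soil group B → CN(II) = 75
Adjust CN=75 to AMC I: 4.2·75/(10 − 0.058·75) → 315 ÷ (113/20) = 6300/113 ≈ 55.752
S = 1000/(6300/113) − 10 = 500/63 in ≈ 7.937 in
Initial abstraction Ia = S/5 = (500/63)/5 = 100/63 ≈ 1.587 in
P − Ia = 7.810 − 1.587 = 39203/6300 ≈ 6.223 in (> 0, runoff occurs)
Q = (39203/6300)²/((39203/6300) + 500/63) = (1536875209/39690000)/(89203/6300) = 1536875209/561978900 in ≈ 2.735 in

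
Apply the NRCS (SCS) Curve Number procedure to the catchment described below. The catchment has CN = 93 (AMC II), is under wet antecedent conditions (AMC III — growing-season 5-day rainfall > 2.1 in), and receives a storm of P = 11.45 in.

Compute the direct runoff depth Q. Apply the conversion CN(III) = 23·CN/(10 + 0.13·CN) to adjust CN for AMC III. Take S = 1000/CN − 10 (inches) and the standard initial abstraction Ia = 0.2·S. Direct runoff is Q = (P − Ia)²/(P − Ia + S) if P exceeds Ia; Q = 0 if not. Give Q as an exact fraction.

Q = 237199194961/21434106180 in ≈ 11.066 in

Wet (AMC III): CN(III) = 23·93/(10 + 0.13·93) = 2139/(2209/100) = 213900/2209 ≈ 96.831
Max retention: S = 1000/(213900/2209) − 10 = 700/2139 in (≈ 0.327 in)
Ia = 0.2S: 0.2·0.327 = 0.065 in (exactly 140/2139)
Since P=11.450 > Ia=0.065: effective rainfall P−Ia = 487031/42780 in
Q = (487031/42780)²/((487031/42780) + 700/2139) = (237199194961/1830128400)/(501031/42780) = 237199194961/21434106180 in ≈ 11.066 in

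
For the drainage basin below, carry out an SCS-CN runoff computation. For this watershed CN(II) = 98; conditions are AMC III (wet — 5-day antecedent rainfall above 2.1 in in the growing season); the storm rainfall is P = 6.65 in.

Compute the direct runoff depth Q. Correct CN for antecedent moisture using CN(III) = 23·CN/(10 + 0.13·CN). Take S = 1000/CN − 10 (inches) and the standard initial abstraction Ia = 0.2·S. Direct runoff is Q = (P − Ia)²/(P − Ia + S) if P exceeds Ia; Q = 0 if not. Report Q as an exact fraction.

Wet (AMC III): CN(III) = 23·98/(10 + 0.13·98) = 2254/(1137/50) = 112700/1137 ≈ 99.120
S = 1000/(112700/1137) − 10 = 100/1127 in ≈ 0.089 in
Ia = 0.2·(100/1127) = 20/1127 in ≈ 0.018 in
Excess rainfall: 6.650 − 0.018 = 6.632 in; P > Ia so Q > 0
Runoff Q = (P−Ia)²/(P−Ia+S) = (6.632)²/(6.632+0.089) = 22347559081/3414607140 ≈ 6.545 in

Q = 22347559081/3414607140 in ≈ 6.545 in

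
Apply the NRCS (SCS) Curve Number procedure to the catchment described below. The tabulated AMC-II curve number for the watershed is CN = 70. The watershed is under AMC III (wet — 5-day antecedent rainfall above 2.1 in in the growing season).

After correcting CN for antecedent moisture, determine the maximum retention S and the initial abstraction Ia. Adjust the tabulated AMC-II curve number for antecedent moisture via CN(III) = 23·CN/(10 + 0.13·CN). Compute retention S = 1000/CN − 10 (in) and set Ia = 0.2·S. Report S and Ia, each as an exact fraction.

S = 300/161 in ≈ 1.863 in; Ia = 60/161 in ≈ 0.373 in

Adjust CN=70 to AMC III: 23·70/(10 + 0.13·70) → 1610 ÷ (191/10) = 16100/191 ≈ 84.293
S = 1000/(16100/191) − 10 = 300/161 in ≈ 1.863 in
Ia = 0.2·(300/161) = 60/161 in ≈ 0.373 in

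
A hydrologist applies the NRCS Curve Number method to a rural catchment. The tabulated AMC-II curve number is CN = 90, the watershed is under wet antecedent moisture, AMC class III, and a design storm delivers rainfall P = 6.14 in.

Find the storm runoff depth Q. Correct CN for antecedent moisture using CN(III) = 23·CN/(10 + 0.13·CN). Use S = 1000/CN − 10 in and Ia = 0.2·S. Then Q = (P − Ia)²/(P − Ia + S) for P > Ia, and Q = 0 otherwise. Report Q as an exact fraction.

Q = 3912377401/699132150 in ≈ 5.596 in

CN(III) from CN(II)=90: (23·90)/(10 + 0.13·90) = 20700/217 ≈ 95.392
Retention S: 1000/CN − 10 with CN=95.392 → S = 100/207 ≈ 0.483 in
Ia = 0.2·(100/207) = 20/207 in ≈ 0.097 in
Since P=6.140 > Ia=0.097: effective rainfall P−Ia = 62549/10350 in
Q: (62549/10350)² ÷ (67549/10350) = 3912377401/699132150 in (≈ 5.596 in)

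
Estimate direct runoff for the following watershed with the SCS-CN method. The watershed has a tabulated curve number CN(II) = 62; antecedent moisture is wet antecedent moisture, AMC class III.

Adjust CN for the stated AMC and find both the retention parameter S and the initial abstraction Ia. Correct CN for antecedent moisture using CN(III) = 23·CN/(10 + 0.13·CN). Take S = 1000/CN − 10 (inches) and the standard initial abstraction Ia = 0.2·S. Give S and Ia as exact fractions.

S = 1900/713 in ≈ 2.665 in; Ia = 380/713 in ≈ 0.533 in

CN(III) from CN(II)=62: (23·62)/(10 + 0.13·62) = 71300/903 ≈ 78.959
Max retention: S = 1000/(71300/903) − 10 = 1900/713 in (≈ 2.665 in)
Ia = 0.2·(1900/713) = 380/713 in ≈ 0.533 in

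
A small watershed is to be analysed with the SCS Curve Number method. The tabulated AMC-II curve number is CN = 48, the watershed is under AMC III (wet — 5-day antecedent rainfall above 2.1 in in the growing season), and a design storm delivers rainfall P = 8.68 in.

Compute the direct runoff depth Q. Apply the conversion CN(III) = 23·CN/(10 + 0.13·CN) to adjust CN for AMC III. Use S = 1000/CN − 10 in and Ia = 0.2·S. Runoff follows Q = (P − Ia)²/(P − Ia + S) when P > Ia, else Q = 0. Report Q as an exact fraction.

Q = 178169104/37040925 in ≈ 4.810 in

CN(III) from CN(II)=48: (23·48)/(10 + 0.13·48) = 13800/203 ≈ 67.980
S = 1000/(13800/203) − 10 = 325/69 in ≈ 4.710 in
Initial abstraction Ia = S/5 = (325/69)/5 = 65/69 ≈ 0.942 in
Since P=8.680 > Ia=0.942: effective rainfall P−Ia = 13348/1725 in
Runoff Q = (P−Ia)²/(P−Ia+S) = (7.738)²/(7.738+4.710) = 178169104/37040925 ≈ 4.810 in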